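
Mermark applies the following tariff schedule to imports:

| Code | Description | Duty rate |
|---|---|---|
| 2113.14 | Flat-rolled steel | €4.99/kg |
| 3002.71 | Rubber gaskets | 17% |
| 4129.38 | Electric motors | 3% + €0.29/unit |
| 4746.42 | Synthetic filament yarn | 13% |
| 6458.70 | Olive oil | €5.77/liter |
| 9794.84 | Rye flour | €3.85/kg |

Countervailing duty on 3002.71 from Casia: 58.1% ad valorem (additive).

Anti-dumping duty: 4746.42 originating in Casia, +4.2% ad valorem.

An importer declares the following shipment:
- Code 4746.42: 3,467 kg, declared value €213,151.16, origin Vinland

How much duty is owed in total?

Line 1 (4746.42, Vinland, 3,467 kg, €213,151.16):
Base rate for 4746.42 is 13%.
The additional-duty order on 4746.42 targets Casia, not Vinland; it does not apply.
Duty = €213,151.16 × 13% = €27,709.65.

€27,709.65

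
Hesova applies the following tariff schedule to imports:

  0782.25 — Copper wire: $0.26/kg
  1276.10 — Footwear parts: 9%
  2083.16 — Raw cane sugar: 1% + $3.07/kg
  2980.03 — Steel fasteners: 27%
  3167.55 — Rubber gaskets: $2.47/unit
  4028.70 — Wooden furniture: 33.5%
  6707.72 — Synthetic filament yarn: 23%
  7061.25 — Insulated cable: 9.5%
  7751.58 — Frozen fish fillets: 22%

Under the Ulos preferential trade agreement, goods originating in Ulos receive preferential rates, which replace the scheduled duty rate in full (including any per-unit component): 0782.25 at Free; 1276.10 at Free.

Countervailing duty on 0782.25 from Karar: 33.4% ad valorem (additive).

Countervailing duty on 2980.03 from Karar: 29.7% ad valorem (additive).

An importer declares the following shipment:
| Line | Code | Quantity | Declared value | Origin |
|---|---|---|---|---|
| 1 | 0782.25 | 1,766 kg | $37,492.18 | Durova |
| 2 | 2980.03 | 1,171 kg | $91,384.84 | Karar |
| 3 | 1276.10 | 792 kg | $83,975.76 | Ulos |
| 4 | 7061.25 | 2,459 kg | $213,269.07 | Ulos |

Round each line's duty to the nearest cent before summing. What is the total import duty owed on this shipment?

Line 1 (0782.25, Durova, 1,766 kg, $37,492.18):
Base rate for 0782.25 is $0.26/kg.
0782.25 has an FTA preferential rate, but origin Durova is not Ulos; base rate stands.
The additional-duty order on 0782.25 targets Karar, not Durova; it does not apply.
Duty = 1,766 × $0.26 = $459.16.
Line 2 (2980.03, Karar, 1,171 kg, $91,384.84):
Base rate for 2980.03 is 27%.
Additional duty on 2980.03 from Karar: +29.7%. Applied ad valorem rate: 27% + 29.7% = 56.7%.
Duty = $91,384.84 × 56.7% = $51,815.20.
Line 3 (1276.10, Ulos, 792 kg, $83,975.76):
Base rate for 1276.10 is 9%.
Origin Ulos qualifies under the Hesova–Ulos agreement and 1276.10 is covered: preferential rate Free applies instead.
Duty = $83,975.76 × 0% = $0.00.
Line 4 (7061.25, Ulos, 2,459 kg, $213,269.07):
Base rate for 7061.25 is 9.5%.
Origin Ulos is the FTA partner but 7061.25 is not on the preference list; base rate stands.
Duty = $213,269.07 × 9.5% = $20,260.56.
Total = $459.16 + $51,815.20 + $0.00 + $20,260.56 = $72,534.92.

$72,534.92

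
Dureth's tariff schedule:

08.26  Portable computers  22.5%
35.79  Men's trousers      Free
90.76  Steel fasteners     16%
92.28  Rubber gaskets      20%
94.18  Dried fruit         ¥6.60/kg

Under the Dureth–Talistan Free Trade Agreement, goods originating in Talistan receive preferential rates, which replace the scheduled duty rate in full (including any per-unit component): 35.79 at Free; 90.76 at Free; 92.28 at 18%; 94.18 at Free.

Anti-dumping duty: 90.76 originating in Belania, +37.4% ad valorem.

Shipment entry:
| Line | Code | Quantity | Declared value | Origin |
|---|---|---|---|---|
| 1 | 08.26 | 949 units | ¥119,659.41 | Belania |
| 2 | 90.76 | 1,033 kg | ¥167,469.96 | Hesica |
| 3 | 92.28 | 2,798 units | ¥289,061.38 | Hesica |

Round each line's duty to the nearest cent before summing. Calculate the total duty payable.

¥111,530.84

Line 1 (08.26, Belania, 949 units, ¥119,659.41):
Base rate for 08.26 is 22.5%.
Duty = ¥119,659.41 × 22.5% = ¥26,923.37.
Line 2 (90.76, Hesica, 1,033 kg, ¥167,469.96):
Base rate for 90.76 is 16%.
90.76 has an FTA preferential rate, but origin Hesica is not Talistan; base rate stands.
The additional-duty order on 90.76 targets Belania, not Hesica; it does not apply.
Duty = ¥167,469.96 × 16% = ¥26,795.19.
Line 3 (92.28, Hesica, 2,798 units, ¥289,061.38):
Base rate for 92.28 is 20%.
92.28 has an FTA preferential rate, but origin Hesica is not Talistan; base rate stands.
Duty = ¥289,061.38 × 20% = ¥57,812.28.
Total = ¥26,923.37 + ¥26,795.19 + ¥57,812.28 = ¥111,530.84.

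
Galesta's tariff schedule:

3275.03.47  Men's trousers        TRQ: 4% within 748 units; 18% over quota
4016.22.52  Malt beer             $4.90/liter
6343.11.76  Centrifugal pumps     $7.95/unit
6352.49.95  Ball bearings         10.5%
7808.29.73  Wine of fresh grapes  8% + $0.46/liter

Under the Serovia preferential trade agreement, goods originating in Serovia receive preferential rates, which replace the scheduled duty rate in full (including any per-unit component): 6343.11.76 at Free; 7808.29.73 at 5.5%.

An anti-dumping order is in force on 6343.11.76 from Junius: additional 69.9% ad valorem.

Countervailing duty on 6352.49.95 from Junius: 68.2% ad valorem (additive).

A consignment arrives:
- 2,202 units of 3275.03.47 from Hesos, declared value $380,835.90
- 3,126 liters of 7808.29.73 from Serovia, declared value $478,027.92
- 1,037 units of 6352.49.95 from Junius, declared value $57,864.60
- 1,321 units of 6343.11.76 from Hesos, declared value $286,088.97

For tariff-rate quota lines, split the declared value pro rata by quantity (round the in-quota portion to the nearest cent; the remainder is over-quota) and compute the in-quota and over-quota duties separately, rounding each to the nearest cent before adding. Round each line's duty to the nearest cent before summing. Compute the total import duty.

Line 1 (3275.03.47, Hesos, 2,202 units, $380,835.90):
Code 3275.03.47 is under a tariff-rate quota (threshold 748 units). In-quota: 748 units at 4%; over-quota: 1,454 units at 18%.
Pro-rata value split: in-quota = $380,835.90 × 748/2,202 = $129,366.60; over-quota = $380,835.90 − $129,366.60 = $251,469.30.
In-quota duty = $129,366.60 × 4% = $5,174.66. Over-quota duty = $251,469.30 × 18% = $45,264.47.
Line duty = $5,174.66 + $45,264.47 = $50,439.13.
Line 2 (7808.29.73, Serovia, 3,126 liters, $478,027.92):
Base rate for 7808.29.73 is 8% + $0.46/liter.
Origin Serovia qualifies under the Galesta–Serovia agreement and 7808.29.73 is covered: preferential rate 5.5% applies instead.
Duty = $478,027.92 × 5.5% = $26,291.54.
Line 3 (6352.49.95, Junius, 1,037 units, $57,864.60):
Base rate for 6352.49.95 is 10.5%.
Additional duty on 6352.49.95 from Junius: +68.2%. Applied ad valorem rate: 10.5% + 68.2% = 78.7%.
Duty = $57,864.60 × 78.7% = $45,539.44.
Line 4 (6343.11.76, Hesos, 1,321 units, $286,088.97):
Base rate for 6343.11.76 is $7.95/unit.
6343.11.76 has an FTA preferential rate, but origin Hesos is not Serovia; base rate stands.
The additional-duty order on 6343.11.76 targets Junius, not Hesos; it does not apply.
Duty = 1,321 × $7.95 = $10,501.95.
Total = $50,439.13 + $26,291.54 + $45,539.44 + $10,501.95 = $132,772.06.

$132,772.06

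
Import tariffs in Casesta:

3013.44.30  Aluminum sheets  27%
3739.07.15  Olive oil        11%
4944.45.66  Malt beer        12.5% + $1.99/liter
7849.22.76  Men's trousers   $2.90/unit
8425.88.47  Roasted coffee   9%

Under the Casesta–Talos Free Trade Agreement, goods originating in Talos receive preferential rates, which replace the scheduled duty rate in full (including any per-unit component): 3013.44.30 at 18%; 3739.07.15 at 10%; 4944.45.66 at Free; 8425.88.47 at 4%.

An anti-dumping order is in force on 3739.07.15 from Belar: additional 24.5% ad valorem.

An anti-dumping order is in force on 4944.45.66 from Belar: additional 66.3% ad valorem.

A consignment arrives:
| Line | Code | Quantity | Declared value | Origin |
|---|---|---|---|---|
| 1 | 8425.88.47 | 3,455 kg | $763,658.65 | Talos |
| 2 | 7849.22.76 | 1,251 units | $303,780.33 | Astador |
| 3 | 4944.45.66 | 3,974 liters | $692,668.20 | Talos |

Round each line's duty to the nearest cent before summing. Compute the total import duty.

$34,174.25

Line 1 (8425.88.47, Talos, 3,455 kg, $763,658.65):
Base rate for 8425.88.47 is 9%.
Origin Talos qualifies under the Casesta–Talos agreement and 8425.88.47 is covered: preferential rate 4% applies instead.
Duty = $763,658.65 × 4% = $30,546.35.
Line 2 (7849.22.76, Astador, 1,251 units, $303,780.33):
Base rate for 7849.22.76 is $2.90/unit.
Duty = 1,251 × $2.90 = $3,627.90.
Line 3 (4944.45.66, Talos, 3,974 liters, $692,668.20):
Base rate for 4944.45.66 is 12.5% + $1.99/liter.
Origin Talos qualifies under the Casesta–Talos agreement and 4944.45.66 is covered: preferential rate Free applies instead.
The additional-duty order on 4944.45.66 targets Belar, not Talos; it does not apply.
Duty = $692,668.20 × 0% = $0.00.
Total = $30,546.35 + $3,627.90 + $0.00 = $34,174.25.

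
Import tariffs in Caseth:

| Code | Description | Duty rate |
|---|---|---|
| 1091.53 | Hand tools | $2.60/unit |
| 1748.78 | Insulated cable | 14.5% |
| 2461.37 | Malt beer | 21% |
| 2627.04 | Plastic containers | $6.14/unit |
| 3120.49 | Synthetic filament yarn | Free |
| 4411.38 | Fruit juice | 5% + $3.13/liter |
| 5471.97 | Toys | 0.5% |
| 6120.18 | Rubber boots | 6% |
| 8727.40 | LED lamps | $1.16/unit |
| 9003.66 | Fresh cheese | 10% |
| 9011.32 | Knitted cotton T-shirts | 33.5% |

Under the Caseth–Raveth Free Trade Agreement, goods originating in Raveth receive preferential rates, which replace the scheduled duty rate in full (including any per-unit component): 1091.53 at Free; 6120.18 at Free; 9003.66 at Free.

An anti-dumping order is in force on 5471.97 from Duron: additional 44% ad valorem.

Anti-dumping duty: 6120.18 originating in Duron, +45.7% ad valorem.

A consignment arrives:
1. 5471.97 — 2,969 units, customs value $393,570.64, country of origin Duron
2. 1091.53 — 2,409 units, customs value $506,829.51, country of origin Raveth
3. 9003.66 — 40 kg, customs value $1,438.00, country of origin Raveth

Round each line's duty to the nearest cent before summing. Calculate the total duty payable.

Line 1 (5471.97, Duron, 2,969 units, $393,570.64):
Base rate for 5471.97 is 0.5%.
Additional duty on 5471.97 from Duron: +44%. Applied ad valorem rate: 0.5% + 44% = 44.5%.
Duty = $393,570.64 × 44.5% = $175,138.93.
Line 2 (1091.53, Raveth, 2,409 units, $506,829.51):
Base rate for 1091.53 is $2.60/unit.
Origin Raveth qualifies under the Caseth–Raveth agreement and 1091.53 is covered: preferential rate Free applies instead.
Duty = $506,829.51 × 0% = $0.00.
Line 3 (9003.66, Raveth, 40 kg, $1,438.00):
Base rate for 9003.66 is 10%.
Origin Raveth qualifies under the Caseth–Raveth agreement and 9003.66 is covered: preferential rate Free applies instead.
Duty = $1,438.00 × 0% = $0.00.
Total = $175,138.93 + $0.00 + $0.00 = $175,138.93.

$175,138.93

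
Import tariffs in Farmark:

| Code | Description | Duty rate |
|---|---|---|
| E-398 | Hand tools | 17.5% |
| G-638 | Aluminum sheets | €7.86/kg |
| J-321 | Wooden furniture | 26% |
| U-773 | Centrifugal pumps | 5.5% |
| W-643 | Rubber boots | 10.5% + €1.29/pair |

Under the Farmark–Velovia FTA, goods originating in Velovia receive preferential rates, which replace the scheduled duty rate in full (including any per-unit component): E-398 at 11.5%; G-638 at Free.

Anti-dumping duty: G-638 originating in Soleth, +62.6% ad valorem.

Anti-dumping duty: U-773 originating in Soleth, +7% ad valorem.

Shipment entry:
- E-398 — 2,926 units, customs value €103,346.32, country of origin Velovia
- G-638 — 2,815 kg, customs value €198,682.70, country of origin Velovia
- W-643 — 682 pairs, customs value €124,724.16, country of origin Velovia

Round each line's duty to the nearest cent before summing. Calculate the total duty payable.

€25,860.65

Line 1 (E-398, Velovia, 2,926 units, €103,346.32):
Base rate for E-398 is 17.5%.
Origin Velovia qualifies under the Farmark–Velovia agreement and E-398 is covered: preferential rate 11.5% applies instead.
Duty = €103,346.32 × 11.5% = €11,884.83.
Line 2 (G-638, Velovia, 2,815 kg, €198,682.70):
Base rate for G-638 is €7.86/kg.
Origin Velovia qualifies under the Farmark–Velovia agreement and G-638 is covered: preferential rate Free applies instead.
The additional-duty order on G-638 targets Soleth, not Velovia; it does not apply.
Duty = €198,682.70 × 0% = €0.00.
Line 3 (W-643, Velovia, 682 pairs, €124,724.16):
Base rate for W-643 is 10.5% + €1.29/pair.
Origin Velovia is the FTA partner but W-643 is not on the preference list; base rate stands.
Duty = €124,724.16 × 10.5% + 682 × €1.29 = €13,975.82.
Total = €11,884.83 + €0.00 + €13,975.82 = €25,860.65.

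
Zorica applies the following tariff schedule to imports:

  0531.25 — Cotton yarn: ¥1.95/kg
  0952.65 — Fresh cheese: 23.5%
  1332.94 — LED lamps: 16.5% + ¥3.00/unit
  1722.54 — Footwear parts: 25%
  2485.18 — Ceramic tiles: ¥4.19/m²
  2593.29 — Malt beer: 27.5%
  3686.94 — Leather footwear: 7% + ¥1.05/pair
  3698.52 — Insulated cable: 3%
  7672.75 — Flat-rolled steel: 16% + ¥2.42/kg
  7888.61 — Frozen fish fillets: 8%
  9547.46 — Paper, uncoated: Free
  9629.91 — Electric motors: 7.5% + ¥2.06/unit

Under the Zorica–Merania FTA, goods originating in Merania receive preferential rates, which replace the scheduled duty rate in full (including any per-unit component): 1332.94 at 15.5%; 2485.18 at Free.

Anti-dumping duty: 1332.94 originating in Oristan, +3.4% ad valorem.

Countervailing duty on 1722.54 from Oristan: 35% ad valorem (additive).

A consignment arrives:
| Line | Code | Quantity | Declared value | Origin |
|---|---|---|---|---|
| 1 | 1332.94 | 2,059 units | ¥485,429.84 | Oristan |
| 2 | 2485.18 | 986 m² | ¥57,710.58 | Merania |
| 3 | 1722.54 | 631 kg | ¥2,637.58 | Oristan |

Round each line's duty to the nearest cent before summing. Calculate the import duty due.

Line 1 (1332.94, Oristan, 2,059 units, ¥485,429.84):
Base rate for 1332.94 is 16.5% + ¥3.00/unit.
1332.94 has an FTA preferential rate, but origin Oristan is not Merania; base rate stands.
Additional duty on 1332.94 from Oristan: +3.4%. Applied ad valorem rate: 16.5% + 3.4% = 19.9%.
Duty = ¥485,429.84 × 19.9% + 2,059 × ¥3.00 = ¥102,777.54.
Line 2 (2485.18, Merania, 986 m², ¥57,710.58):
Base rate for 2485.18 is ¥4.19/m².
Origin Merania qualifies under the Zorica–Merania agreement and 2485.18 is covered: preferential rate Free applies instead.
Duty = ¥57,710.58 × 0% = ¥0.00.
Line 3 (1722.54, Oristan, 631 kg, ¥2,637.58):
Base rate for 1722.54 is 25%.
Additional duty on 1722.54 from Oristan: +35%. Applied ad valorem rate: 25% + 35% = 60%.
Duty = ¥2,637.58 × 60% = ¥1,582.55.
Total = ¥102,777.54 + ¥0.00 + ¥1,582.55 = ¥104,360.09.

¥104,360.09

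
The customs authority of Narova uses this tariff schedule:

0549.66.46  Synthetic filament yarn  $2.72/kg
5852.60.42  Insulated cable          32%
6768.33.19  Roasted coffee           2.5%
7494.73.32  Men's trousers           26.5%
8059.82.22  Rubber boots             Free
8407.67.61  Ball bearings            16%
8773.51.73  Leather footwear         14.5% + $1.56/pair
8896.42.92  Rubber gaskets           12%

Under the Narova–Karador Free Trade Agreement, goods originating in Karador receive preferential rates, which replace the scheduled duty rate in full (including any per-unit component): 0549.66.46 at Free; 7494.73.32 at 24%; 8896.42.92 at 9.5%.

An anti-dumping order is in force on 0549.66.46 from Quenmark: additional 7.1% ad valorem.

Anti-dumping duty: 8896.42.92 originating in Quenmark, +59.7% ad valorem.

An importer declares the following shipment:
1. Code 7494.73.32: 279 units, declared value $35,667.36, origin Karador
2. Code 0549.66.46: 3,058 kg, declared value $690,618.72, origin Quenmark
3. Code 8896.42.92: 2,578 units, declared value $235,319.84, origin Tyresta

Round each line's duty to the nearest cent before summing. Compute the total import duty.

$94,150.24

Line 1 (7494.73.32, Karador, 279 units, $35,667.36):
Base rate for 7494.73.32 is 26.5%.
Origin Karador qualifies under the Narova–Karador agreement and 7494.73.32 is covered: preferential rate 24% applies instead.
Duty = $35,667.36 × 24% = $8,560.17.
Line 2 (0549.66.46, Quenmark, 3,058 kg, $690,618.72):
Base rate for 0549.66.46 is $2.72/kg.
0549.66.46 has an FTA preferential rate, but origin Quenmark is not Karador; base rate stands.
Additional duty on 0549.66.46 from Quenmark: +7.1% ad valorem. Applied ad valorem rate = 7.1%.
Duty = $690,618.72 × 7.1% + 3,058 × $2.72 = $57,351.69.
Line 3 (8896.42.92, Tyresta, 2,578 units, $235,319.84):
Base rate for 8896.42.92 is 12%.
8896.42.92 has an FTA preferential rate, but origin Tyresta is not Karador; base rate stands.
The additional-duty order on 8896.42.92 targets Quenmark, not Tyresta; it does not apply.
Duty = $235,319.84 × 12% = $28,238.38.
Total = $8,560.17 + $57,351.69 + $28,238.38 = $94,150.24.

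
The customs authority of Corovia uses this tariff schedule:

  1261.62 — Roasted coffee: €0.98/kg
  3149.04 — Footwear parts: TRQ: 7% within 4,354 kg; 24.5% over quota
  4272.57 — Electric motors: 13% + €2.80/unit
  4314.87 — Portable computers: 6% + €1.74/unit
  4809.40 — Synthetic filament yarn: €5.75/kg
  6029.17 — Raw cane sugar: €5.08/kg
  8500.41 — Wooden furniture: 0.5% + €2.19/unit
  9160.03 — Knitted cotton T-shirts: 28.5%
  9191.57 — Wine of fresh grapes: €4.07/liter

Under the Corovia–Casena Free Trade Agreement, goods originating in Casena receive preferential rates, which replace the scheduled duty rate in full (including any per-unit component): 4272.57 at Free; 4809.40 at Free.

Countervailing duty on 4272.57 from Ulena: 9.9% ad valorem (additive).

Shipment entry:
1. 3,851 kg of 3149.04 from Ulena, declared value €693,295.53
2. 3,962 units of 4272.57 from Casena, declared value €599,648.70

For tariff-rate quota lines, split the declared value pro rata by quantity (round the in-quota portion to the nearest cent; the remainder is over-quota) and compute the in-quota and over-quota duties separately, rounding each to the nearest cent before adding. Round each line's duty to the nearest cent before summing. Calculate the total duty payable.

Line 1 (3149.04, Ulena, 3,851 kg, €693,295.53):
Code 3149.04 is under a tariff-rate quota (threshold 4,354 kg). Quantity 3,851 kg is within the quota, so the in-quota rate 7% applies to the full value.
Duty = €693,295.53 × 7% = €48,530.69.
Line 2 (4272.57, Casena, 3,962 units, €599,648.70):
Base rate for 4272.57 is 13% + €2.80/unit.
Origin Casena qualifies under the Corovia–Casena agreement and 4272.57 is covered: preferential rate Free applies instead.
The additional-duty order on 4272.57 targets Ulena, not Casena; it does not apply.
Duty = €599,648.70 × 0% = €0.00.
Total = €48,530.69 + €0.00 = €48,530.69.

€48,530.69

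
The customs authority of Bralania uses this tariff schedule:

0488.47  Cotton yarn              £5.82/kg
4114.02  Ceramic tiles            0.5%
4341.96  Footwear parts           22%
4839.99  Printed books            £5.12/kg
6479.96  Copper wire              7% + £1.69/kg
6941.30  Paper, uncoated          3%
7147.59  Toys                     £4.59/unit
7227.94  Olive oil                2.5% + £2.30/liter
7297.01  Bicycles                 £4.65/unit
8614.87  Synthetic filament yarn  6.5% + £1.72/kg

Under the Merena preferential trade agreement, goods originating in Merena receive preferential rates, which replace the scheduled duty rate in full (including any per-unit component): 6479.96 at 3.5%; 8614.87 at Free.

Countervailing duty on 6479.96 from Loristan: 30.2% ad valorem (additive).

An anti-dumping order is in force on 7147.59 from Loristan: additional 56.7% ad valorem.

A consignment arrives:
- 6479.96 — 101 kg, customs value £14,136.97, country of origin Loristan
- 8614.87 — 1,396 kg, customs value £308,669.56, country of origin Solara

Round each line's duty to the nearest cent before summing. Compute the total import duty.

£27,894.28

Line 1 (6479.96, Loristan, 101 kg, £14,136.97):
Base rate for 6479.96 is 7% + £1.69/kg.
6479.96 has an FTA preferential rate, but origin Loristan is not Merena; base rate stands.
Additional duty on 6479.96 from Loristan: +30.2%. Applied ad valorem rate: 7% + 30.2% = 37.2%.
Duty = £14,136.97 × 37.2% + 101 × £1.69 = £5,429.64.
Line 2 (8614.87, Solara, 1,396 kg, £308,669.56):
Base rate for 8614.87 is 6.5% + £1.72/kg.
8614.87 has an FTA preferential rate, but origin Solara is not Merena; base rate stands.
Duty = £308,669.56 × 6.5% + 1,396 × £1.72 = £22,464.64.
Total = £5,429.64 + £22,464.64 = £27,894.28.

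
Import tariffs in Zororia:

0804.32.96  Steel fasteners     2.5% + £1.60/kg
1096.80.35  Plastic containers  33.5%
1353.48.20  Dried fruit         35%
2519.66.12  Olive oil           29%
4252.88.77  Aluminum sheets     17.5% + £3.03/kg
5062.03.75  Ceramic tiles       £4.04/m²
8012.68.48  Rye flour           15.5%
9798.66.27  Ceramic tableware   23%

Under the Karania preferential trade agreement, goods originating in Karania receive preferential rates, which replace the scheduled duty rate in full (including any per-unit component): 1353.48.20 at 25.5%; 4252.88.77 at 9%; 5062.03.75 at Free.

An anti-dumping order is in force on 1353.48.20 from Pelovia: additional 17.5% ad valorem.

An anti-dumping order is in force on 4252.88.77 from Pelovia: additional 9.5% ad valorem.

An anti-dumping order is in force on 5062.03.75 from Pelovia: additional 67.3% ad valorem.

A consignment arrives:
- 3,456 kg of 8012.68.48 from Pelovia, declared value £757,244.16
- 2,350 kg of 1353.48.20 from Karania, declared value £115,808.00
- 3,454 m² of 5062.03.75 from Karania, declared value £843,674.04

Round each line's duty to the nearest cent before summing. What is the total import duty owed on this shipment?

Line 1 (8012.68.48, Pelovia, 3,456 kg, £757,244.16):
Base rate for 8012.68.48 is 15.5%.
Duty = £757,244.16 × 15.5% = £117,372.84.
Line 2 (1353.48.20, Karania, 2,350 kg, £115,808.00):
Base rate for 1353.48.20 is 35%.
Origin Karania qualifies under the Zororia–Karania agreement and 1353.48.20 is covered: preferential rate 25.5% applies instead.
The additional-duty order on 1353.48.20 targets Pelovia, not Karania; it does not apply.
Duty = £115,808.00 × 25.5% = £29,531.04.
Line 3 (5062.03.75, Karania, 3,454 m², £843,674.04):
Base rate for 5062.03.75 is £4.04/m².
Origin Karania qualifies under the Zororia–Karania agreement and 5062.03.75 is covered: preferential rate Free applies instead.
The additional-duty order on 5062.03.75 targets Pelovia, not Karania; it does not apply.
Duty = £843,674.04 × 0% = £0.00.
Total = £117,372.84 + £29,531.04 + £0.00 = £146,903.88.

£146,903.88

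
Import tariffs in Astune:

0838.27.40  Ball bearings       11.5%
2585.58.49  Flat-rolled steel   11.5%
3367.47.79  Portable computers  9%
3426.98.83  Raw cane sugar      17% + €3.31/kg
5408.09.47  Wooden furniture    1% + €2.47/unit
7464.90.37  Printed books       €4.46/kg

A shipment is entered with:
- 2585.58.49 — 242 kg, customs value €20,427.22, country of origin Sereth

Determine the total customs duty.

Line 1 (2585.58.49, Sereth, 242 kg, €20,427.22):
Base rate for 2585.58.49 is 11.5%.
Duty = €20,427.22 × 11.5% = €2,349.13.

€2,349.13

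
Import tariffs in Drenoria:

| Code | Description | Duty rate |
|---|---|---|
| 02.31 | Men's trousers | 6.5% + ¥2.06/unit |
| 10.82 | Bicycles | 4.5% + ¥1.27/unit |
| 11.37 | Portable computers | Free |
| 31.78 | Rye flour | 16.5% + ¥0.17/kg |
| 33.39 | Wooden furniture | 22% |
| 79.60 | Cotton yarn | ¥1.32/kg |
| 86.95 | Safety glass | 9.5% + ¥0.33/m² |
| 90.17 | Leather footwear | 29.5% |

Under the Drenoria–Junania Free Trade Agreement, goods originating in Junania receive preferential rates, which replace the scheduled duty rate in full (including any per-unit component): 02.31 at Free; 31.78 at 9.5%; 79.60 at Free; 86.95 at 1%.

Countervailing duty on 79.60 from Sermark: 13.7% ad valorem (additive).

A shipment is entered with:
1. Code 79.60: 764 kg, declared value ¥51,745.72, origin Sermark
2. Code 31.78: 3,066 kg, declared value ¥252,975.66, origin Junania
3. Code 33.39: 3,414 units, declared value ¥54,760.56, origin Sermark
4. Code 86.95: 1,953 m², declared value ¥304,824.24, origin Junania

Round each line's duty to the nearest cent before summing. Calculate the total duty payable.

¥47,225.89

Line 1 (79.60, Sermark, 764 kg, ¥51,745.72):
Base rate for 79.60 is ¥1.32/kg.
79.60 has an FTA preferential rate, but origin Sermark is not Junania; base rate stands.
Additional duty on 79.60 from Sermark: +13.7% ad valorem. Applied ad valorem rate = 13.7%.
Duty = ¥51,745.72 × 13.7% + 764 × ¥1.32 = ¥8,097.64.
Line 2 (31.78, Junania, 3,066 kg, ¥252,975.66):
Base rate for 31.78 is 16.5% + ¥0.17/kg.
Origin Junania qualifies under the Drenoria–Junania agreement and 31.78 is covered: preferential rate 9.5% applies instead.
Duty = ¥252,975.66 × 9.5% = ¥24,032.69.
Line 3 (33.39, Sermark, 3,414 units, ¥54,760.56):
Base rate for 33.39 is 22%.
Duty = ¥54,760.56 × 22% = ¥12,047.32.
Line 4 (86.95, Junania, 1,953 m², ¥304,824.24):
Base rate for 86.95 is 9.5% + ¥0.33/m².
Origin Junania qualifies under the Drenoria–Junania agreement and 86.95 is covered: preferential rate 1% applies instead.
Duty = ¥304,824.24 × 1% = ¥3,048.24.
Total = ¥8,097.64 + ¥24,032.69 + ¥12,047.32 + ¥3,048.24 = ¥47,225.89.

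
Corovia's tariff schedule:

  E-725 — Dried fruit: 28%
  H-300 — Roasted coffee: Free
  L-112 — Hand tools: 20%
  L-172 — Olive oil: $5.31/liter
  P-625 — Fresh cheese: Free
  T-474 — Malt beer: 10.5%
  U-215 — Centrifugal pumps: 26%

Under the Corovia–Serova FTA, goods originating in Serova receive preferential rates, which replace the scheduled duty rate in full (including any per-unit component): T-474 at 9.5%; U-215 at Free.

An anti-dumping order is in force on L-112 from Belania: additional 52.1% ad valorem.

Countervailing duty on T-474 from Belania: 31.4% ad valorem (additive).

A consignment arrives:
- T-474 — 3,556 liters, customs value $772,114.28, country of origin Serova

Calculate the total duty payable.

Line 1 (T-474, Serova, 3,556 liters, $772,114.28):
Base rate for T-474 is 10.5%.
Origin Serova qualifies under the Corovia–Serova agreement and T-474 is covered: preferential rate 9.5% applies instead.
The additional-duty order on T-474 targets Belania, not Serova; it does not apply.
Duty = $772,114.28 × 9.5% = $73,350.86.

$73,350.86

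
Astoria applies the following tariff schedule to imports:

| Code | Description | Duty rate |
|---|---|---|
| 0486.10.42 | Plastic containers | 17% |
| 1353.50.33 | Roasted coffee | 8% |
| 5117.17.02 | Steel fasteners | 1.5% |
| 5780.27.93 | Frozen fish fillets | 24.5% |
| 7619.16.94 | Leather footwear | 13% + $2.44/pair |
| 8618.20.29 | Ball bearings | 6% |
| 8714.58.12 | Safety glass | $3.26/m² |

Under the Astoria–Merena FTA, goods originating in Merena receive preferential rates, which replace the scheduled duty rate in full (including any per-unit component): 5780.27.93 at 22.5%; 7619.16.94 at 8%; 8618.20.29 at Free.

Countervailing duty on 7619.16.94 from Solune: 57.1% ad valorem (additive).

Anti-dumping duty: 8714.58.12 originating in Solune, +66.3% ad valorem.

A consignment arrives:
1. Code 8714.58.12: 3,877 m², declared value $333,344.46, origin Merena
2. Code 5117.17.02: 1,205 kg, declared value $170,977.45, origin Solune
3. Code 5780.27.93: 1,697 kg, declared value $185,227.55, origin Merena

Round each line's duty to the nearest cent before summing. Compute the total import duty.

Line 1 (8714.58.12, Merena, 3,877 m², $333,344.46):
Base rate for 8714.58.12 is $3.26/m².
Origin Merena is the FTA partner but 8714.58.12 is not on the preference list; base rate stands.
The additional-duty order on 8714.58.12 targets Solune, not Merena; it does not apply.
Duty = 3,877 × $3.26 = $12,639.02.
Line 2 (5117.17.02, Solune, 1,205 kg, $170,977.45):
Base rate for 5117.17.02 is 1.5%.
Duty = $170,977.45 × 1.5% = $2,564.66.
Line 3 (5780.27.93, Merena, 1,697 kg, $185,227.55):
Base rate for 5780.27.93 is 24.5%.
Origin Merena qualifies under the Astoria–Merena agreement and 5780.27.93 is covered: preferential rate 22.5% applies instead.
Duty = $185,227.55 × 22.5% = $41,676.20.
Total = $12,639.02 + $2,564.66 + $41,676.20 = $56,879.88.

$56,879.88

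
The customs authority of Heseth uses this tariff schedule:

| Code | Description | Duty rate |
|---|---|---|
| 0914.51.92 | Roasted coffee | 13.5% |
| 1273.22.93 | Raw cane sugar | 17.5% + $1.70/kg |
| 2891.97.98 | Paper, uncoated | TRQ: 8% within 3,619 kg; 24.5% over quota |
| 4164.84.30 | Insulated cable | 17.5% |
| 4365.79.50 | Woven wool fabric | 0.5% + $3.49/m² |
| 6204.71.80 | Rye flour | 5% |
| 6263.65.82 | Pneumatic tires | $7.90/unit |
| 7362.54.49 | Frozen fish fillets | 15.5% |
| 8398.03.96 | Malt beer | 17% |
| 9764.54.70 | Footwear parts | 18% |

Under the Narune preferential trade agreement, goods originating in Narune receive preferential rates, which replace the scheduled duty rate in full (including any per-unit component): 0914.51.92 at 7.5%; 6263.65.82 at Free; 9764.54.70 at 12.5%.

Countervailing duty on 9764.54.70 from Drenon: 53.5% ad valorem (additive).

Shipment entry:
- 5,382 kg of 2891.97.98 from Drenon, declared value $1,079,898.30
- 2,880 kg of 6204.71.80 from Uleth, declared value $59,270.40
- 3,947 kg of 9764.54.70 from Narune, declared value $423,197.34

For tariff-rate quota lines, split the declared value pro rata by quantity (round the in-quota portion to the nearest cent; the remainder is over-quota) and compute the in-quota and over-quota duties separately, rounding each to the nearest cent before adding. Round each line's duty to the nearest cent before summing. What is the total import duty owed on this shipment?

Line 1 (2891.97.98, Drenon, 5,382 kg, $1,079,898.30):
Code 2891.97.98 is under a tariff-rate quota (threshold 3,619 kg). In-quota: 3,619 kg at 8%; over-quota: 1,763 kg at 24.5%.
Pro-rata value split: in-quota = $1,079,898.30 × 3,619/5,382 = $726,152.35; over-quota = $1,079,898.30 − $726,152.35 = $353,745.95.
In-quota duty = $726,152.35 × 8% = $58,092.19. Over-quota duty = $353,745.95 × 24.5% = $86,667.76.
Line duty = $58,092.19 + $86,667.76 = $144,759.95.
Line 2 (6204.71.80, Uleth, 2,880 kg, $59,270.40):
Base rate for 6204.71.80 is 5%.
Duty = $59,270.40 × 5% = $2,963.52.
Line 3 (9764.54.70, Narune, 3,947 kg, $423,197.34):
Base rate for 9764.54.70 is 18%.
Origin Narune qualifies under the Heseth–Narune agreement and 9764.54.70 is covered: preferential rate 12.5% applies instead.
The additional-duty order on 9764.54.70 targets Drenon, not Narune; it does not apply.
Duty = $423,197.34 × 12.5% = $52,899.67.
Total = $144,759.95 + $2,963.52 + $52,899.67 = $200,623.14.

$200,623.14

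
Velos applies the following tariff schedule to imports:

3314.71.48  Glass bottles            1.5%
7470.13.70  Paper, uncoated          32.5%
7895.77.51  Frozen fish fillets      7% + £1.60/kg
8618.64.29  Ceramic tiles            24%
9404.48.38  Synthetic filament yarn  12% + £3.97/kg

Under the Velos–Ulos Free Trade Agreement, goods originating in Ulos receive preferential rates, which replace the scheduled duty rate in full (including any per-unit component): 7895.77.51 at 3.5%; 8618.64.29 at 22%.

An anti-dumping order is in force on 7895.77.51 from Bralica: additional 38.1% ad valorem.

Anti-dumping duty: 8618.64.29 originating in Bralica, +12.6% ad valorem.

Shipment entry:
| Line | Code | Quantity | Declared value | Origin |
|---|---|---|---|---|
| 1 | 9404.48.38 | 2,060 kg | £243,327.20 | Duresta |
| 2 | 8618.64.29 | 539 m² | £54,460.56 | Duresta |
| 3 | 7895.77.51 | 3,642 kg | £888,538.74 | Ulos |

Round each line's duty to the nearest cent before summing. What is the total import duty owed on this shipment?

£81,546.85

Line 1 (9404.48.38, Duresta, 2,060 kg, £243,327.20):
Base rate for 9404.48.38 is 12% + £3.97/kg.
Duty = £243,327.20 × 12% + 2,060 × £3.97 = £37,377.46.
Line 2 (8618.64.29, Duresta, 539 m², £54,460.56):
Base rate for 8618.64.29 is 24%.
8618.64.29 has an FTA preferential rate, but origin Duresta is not Ulos; base rate stands.
The additional-duty order on 8618.64.29 targets Bralica, not Duresta; it does not apply.
Duty = £54,460.56 × 24% = £13,070.53.
Line 3 (7895.77.51, Ulos, 3,642 kg, £888,538.74):
Base rate for 7895.77.51 is 7% + £1.60/kg.
Origin Ulos qualifies under the Velos–Ulos agreement and 7895.77.51 is covered: preferential rate 3.5% applies instead.
The additional-duty order on 7895.77.51 targets Bralica, not Ulos; it does not apply.
Duty = £888,538.74 × 3.5% = £31,098.86.
Total = £37,377.46 + £13,070.53 + £31,098.86 = £81,546.85.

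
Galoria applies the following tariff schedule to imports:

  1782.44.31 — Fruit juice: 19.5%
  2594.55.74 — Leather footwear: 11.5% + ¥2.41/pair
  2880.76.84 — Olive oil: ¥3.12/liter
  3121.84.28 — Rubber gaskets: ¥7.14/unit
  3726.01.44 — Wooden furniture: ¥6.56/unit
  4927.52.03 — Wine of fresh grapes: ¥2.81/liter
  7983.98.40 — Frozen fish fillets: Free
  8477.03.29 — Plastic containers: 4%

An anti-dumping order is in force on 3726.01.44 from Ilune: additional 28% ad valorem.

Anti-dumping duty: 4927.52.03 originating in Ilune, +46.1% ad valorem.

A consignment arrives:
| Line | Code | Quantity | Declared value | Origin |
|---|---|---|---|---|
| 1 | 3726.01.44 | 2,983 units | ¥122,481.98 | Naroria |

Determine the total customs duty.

¥19,568.48

Line 1 (3726.01.44, Naroria, 2,983 units, ¥122,481.98):
Base rate for 3726.01.44 is ¥6.56/unit.
The additional-duty order on 3726.01.44 targets Ilune, not Naroria; it does not apply.
Duty = 2,983 × ¥6.56 = ¥19,568.48.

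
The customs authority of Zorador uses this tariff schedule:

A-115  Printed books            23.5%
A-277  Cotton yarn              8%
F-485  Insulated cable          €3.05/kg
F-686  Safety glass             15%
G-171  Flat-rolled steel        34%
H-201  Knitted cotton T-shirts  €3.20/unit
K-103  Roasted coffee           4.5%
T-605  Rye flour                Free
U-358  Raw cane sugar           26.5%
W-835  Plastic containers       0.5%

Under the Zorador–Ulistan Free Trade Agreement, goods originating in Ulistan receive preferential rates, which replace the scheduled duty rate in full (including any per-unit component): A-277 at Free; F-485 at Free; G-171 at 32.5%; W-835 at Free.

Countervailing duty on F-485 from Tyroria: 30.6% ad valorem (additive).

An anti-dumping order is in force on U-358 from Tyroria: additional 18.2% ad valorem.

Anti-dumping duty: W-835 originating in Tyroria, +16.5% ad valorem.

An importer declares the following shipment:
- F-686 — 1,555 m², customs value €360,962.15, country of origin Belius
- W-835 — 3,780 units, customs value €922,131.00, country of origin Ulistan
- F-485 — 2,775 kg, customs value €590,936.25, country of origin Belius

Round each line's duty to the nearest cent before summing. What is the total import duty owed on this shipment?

Line 1 (F-686, Belius, 1,555 m², €360,962.15):
Base rate for F-686 is 15%.
Duty = €360,962.15 × 15% = €54,144.32.
Line 2 (W-835, Ulistan, 3,780 units, €922,131.00):
Base rate for W-835 is 0.5%.
Origin Ulistan qualifies under the Zorador–Ulistan agreement and W-835 is covered: preferential rate Free applies instead.
The additional-duty order on W-835 targets Tyroria, not Ulistan; it does not apply.
Duty = €922,131.00 × 0% = €0.00.
Line 3 (F-485, Belius, 2,775 kg, €590,936.25):
Base rate for F-485 is €3.05/kg.
F-485 has an FTA preferential rate, but origin Belius is not Ulistan; base rate stands.
The additional-duty order on F-485 targets Tyroria, not Belius; it does not apply.
Duty = 2,775 × €3.05 = €8,463.75.
Total = €54,144.32 + €0.00 + €8,463.75 = €62,608.07.

€62,608.07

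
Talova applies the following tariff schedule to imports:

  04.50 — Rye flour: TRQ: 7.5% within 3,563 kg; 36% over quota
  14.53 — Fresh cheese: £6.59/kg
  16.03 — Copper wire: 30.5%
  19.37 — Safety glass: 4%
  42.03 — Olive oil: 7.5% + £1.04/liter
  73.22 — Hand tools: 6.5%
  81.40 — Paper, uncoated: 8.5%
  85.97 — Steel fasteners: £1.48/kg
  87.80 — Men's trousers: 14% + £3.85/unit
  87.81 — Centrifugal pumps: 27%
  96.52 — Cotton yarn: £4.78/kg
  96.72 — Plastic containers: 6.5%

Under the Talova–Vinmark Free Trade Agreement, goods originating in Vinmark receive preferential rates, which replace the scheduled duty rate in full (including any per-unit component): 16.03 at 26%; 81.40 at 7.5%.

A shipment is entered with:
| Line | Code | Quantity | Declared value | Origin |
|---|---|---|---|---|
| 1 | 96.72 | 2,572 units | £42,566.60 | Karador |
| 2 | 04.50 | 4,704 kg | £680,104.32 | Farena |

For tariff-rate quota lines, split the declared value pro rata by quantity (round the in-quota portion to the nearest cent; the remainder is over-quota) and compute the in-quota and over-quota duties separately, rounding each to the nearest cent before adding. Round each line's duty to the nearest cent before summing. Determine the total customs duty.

£100,789.90

Line 1 (96.72, Karador, 2,572 units, £42,566.60):
Base rate for 96.72 is 6.5%.
Duty = £42,566.60 × 6.5% = £2,766.83.
Line 2 (04.50, Farena, 4,704 kg, £680,104.32):
Code 04.50 is under a tariff-rate quota (threshold 3,563 kg). In-quota: 3,563 kg at 7.5%; over-quota: 1,141 kg at 36%.
Pro-rata value split: in-quota = £680,104.32 × 3,563/4,704 = £515,138.54; over-quota = £680,104.32 − £515,138.54 = £164,965.78.
In-quota duty = £515,138.54 × 7.5% = £38,635.39. Over-quota duty = £164,965.78 × 36% = £59,387.68.
Line duty = £38,635.39 + £59,387.68 = £98,023.07.
Total = £2,766.83 + £98,023.07 = £100,789.90.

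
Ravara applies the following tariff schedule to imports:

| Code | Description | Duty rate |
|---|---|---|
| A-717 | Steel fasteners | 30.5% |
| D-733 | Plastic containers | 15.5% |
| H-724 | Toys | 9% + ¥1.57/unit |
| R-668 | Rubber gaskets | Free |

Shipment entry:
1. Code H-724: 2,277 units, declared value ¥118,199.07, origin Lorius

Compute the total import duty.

Line 1 (H-724, Lorius, 2,277 units, ¥118,199.07):
Base rate for H-724 is 9% + ¥1.57/unit.
Duty = ¥118,199.07 × 9% + 2,277 × ¥1.57 = ¥14,212.81.

¥14,212.81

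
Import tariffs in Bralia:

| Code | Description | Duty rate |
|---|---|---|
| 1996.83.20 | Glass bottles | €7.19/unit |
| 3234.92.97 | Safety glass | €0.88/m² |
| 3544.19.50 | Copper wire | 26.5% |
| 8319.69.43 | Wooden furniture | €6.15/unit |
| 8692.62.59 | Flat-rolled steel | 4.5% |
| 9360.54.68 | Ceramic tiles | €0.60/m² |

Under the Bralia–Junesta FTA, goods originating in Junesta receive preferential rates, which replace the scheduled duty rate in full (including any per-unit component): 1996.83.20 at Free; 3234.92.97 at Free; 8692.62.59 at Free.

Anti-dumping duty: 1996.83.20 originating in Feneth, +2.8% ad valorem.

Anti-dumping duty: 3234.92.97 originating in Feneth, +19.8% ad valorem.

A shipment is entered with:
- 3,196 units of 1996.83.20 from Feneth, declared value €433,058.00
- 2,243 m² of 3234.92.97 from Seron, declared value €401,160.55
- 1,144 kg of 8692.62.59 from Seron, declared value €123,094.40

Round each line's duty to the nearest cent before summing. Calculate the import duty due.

Line 1 (1996.83.20, Feneth, 3,196 units, €433,058.00):
Base rate for 1996.83.20 is €7.19/unit.
1996.83.20 has an FTA preferential rate, but origin Feneth is not Junesta; base rate stands.
Additional duty on 1996.83.20 from Feneth: +2.8% ad valorem. Applied ad valorem rate = 2.8%.
Duty = €433,058.00 × 2.8% + 3,196 × €7.19 = €35,104.86.
Line 2 (3234.92.97, Seron, 2,243 m², €401,160.55):
Base rate for 3234.92.97 is €0.88/m².
3234.92.97 has an FTA preferential rate, but origin Seron is not Junesta; base rate stands.
The additional-duty order on 3234.92.97 targets Feneth, not Seron; it does not apply.
Duty = 2,243 × €0.88 = €1,973.84.
Line 3 (8692.62.59, Seron, 1,144 kg, €123,094.40):
Base rate for 8692.62.59 is 4.5%.
8692.62.59 has an FTA preferential rate, but origin Seron is not Junesta; base rate stands.
Duty = €123,094.40 × 4.5% = €5,539.25.
Total = €35,104.86 + €1,973.84 + €5,539.25 = €42,617.95.

€42,617.95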